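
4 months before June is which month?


June is month 6
6 - 4 = 2

February


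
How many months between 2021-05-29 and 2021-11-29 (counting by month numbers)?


From May 2021 to November 2021
0 years * 12 = 0 months, plus 6 months = 6

6 months


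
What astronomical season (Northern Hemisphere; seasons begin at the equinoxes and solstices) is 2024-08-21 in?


Date: August 21
Astronomical Summer (approx.; exact equinox/solstice day varies by year): June 21 to September 21
August 21 falls within the Summer window

Summer


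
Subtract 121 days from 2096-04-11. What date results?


Start: 2096-04-11, subtract 121 days
Back 11 days from April 11 reaches March 31, 2096 -> 110 left
March 2096 has 31 days -> back to February 29, 2096 -> 79 left
February 2096 has 29 days -> back to January 31, 2096 -> 50 left
January 2096 has 31 days -> back to December 31, 2095 -> 19 left
December 2095: 31 - 19 = 12 -> lands on December 12

Result: 2095-12-12


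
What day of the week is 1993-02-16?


Date: February 16, 1993
Anchor: Jan 1, 1993. With p = 1993 - 1 = 1992: (p + p//4 - p//100 + p//400) mod 7 = (1992 + 498 - 19 + 4) mod 7 = 2475 mod 7 = 4 -> Friday (Mon=0 ... Sun=6)
Days before February (Jan): 31; offset = 31 + 16 - 1 = 46
Weekday index = (4 + 46) mod 7 = 1

Day of the week: Tuesday


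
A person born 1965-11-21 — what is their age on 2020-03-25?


Birth: 1965-11-21
Reference: 2020-03-25
Year difference: 2020 - 1965 = 55
Birthday not yet reached in 2020, subtract 1

54 years old


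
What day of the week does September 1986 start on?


Target: September 1, 1986
Anchor: Jan 1, 1986. With p = 1986 - 1 = 1985: (p + p//4 - p//100 + p//400) mod 7 = (1985 + 496 - 19 + 4) mod 7 = 2466 mod 7 = 2 -> Wednesday (Mon=0 ... Sun=6)
Days before September (Jan-Aug): 243 days
Weekday index = (2 + 243) mod 7 = 0

Monday


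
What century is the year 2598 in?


Century = (year - 1) // 100 + 1
= (2598 - 1) // 100 + 1
= 2597 // 100 + 1
= 25 + 1

26th century


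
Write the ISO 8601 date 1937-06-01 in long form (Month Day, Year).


ISO 1937-06-01 parses as year=1937, month=06, day=01
Month 6 -> June

June 1, 1937


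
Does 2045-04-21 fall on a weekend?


Anchor: Jan 1, 2045. With p = 2045 - 1 = 2044: (p + p//4 - p//100 + p//400) mod 7 = (2044 + 511 - 20 + 5) mod 7 = 2540 mod 7 = 6 -> Sunday (Mon=0 ... Sun=6)
Day of year: 111; offset = 110
Weekday index = (6 + 110) mod 7 = 4 -> Friday
Weekend days: Saturday, Sunday

No


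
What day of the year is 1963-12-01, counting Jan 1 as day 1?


Date: December 1, 1963
Days in months 1 through 11: 334
Plus 1 days in December

Day of year: 335


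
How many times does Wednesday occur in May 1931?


May 1931 has 31 days
Anchor: Jan 1, 1931. With p = 1931 - 1 = 1930: (p + p//4 - p//100 + p//400) mod 7 = (1930 + 482 - 19 + 4) mod 7 = 2397 mod 7 = 3 -> Thursday (Mon=0 ... Sun=6)
Days before May (Jan-Apr): 120; May 1 index = (3 + 120) mod 7 = 4 -> Friday
First Wednesday is May 6
Wednesdays: 6, 13, 20, 27

4 Wednesdays


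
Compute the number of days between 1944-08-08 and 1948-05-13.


From 1944-08-08 to 1948-05-13
1944-08-08: days before August = 31 + 29 + 31 + 30 + 31 + 30 + 31 = 213 (1944 is a leap year); day of year = 213 + 8 = 221
1948-05-13: days before May = 31 + 29 + 31 + 30 = 121 (1948 is a leap year); day of year = 121 + 13 = 134
Rest of 1944: 366 - 221 = 145
Full years 1945 (365), 1946 (365), 1947 (365): 1095
Total = 145 + 1095 + 134 = 1374

1374 days


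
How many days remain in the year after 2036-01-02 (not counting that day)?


Day of year: 2 of 366
Remaining = 366 - 2

364 days


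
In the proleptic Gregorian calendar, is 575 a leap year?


Gregorian leap year rule: divisible by 4, but not by 100, unless also by 400.
575 is not divisible by 4 -> not a leap year

No


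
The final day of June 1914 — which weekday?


June 1914 has 30 days
Anchor: Jan 1, 1914. With p = 1914 - 1 = 1913: (p + p//4 - p//100 + p//400) mod 7 = (1913 + 478 - 19 + 4) mod 7 = 2376 mod 7 = 3 -> Thursday (Mon=0 ... Sun=6)
Days before June (Jan-May): 151; June 1 index = (3 + 151) mod 7 = 0 -> Monday
Last day offset: 30 - 1 = 29 days
Weekday index = (0 + 29) mod 7 = 1

Tuesday, June 30


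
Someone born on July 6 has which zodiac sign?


Date: July 6
Conventional tropical zodiac dates: Cancer from June 21 onward; Leo starts July 23
July 6 falls within the Cancer range

Cancer


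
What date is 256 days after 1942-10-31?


Start: 1942-10-31, add 256 days
October 31 is the last day of October 1942 -> 256 left
November 1942 has 30 days -> 226 left
December 1942 has 31 days -> 195 left
January 1943 has 31 days -> 164 left
February 1943 has 28 days -> 136 left
March 1943 has 31 days -> 105 left
April 1943 has 30 days -> 75 left
May 1943 has 31 days -> 44 left
June 1943 has 30 days -> 14 left
July 1943: 14 <= 31 -> lands on July 14

Result: 1943-07-14


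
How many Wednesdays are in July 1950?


July 1950 has 31 days
Anchor: Jan 1, 1950. With p = 1950 - 1 = 1949: (p + p//4 - p//100 + p//400) mod 7 = (1949 + 487 - 19 + 4) mod 7 = 2421 mod 7 = 6 -> Sunday (Mon=0 ... Sun=6)
Days before July (Jan-Jun): 181; July 1 index = (6 + 181) mod 7 = 5 -> Saturday
First Wednesday is July 5
Wednesdays: 5, 12, 19, 26

4 Wednesdays


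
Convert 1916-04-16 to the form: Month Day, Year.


ISO 1916-04-16 parses as year=1916, month=04, day=16
Month 4 -> April

April 16, 1916


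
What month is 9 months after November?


November is month 11
11 + 9 = 20; wrap: 20 - 12 = 8

August


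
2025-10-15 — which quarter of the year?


Month: October (month 10)
Q1: Jan-Mar, Q2: Apr-Jun, Q3: Jul-Sep, Q4: Oct-Dec

Q4


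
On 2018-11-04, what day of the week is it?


Date: November 4, 2018
Anchor: Jan 1, 2018. With p = 2018 - 1 = 2017: (p + p//4 - p//100 + p//400) mod 7 = (2017 + 504 - 20 + 5) mod 7 = 2506 mod 7 = 0 -> Monday (Mon=0 ... Sun=6)
Days before November (Jan-Oct): 304; offset = 304 + 4 - 1 = 307
Weekday index = (0 + 307) mod 7 = 6

Day of the week: Sunday


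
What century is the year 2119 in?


Century = (year - 1) // 100 + 1
= (2119 - 1) // 100 + 1
= 2118 // 100 + 1
= 21 + 1

22nd century


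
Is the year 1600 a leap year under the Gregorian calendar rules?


Gregorian leap year rule: divisible by 4, but not by 100, unless also by 400.
1600 is divisible by 400 -> leap year

Yes


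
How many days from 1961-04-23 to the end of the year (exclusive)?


Day of year: 113 of 365
Remaining = 365 - 113

252 days


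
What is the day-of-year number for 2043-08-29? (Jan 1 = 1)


Date: August 29, 2043
Days in months 1 through 7: 212
Plus 29 days in August

Day of year: 241


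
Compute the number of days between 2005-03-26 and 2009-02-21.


From 2005-03-26 to 2009-02-21
2005-03-26: days before March = 31 + 28 = 59 (2005 is not a leap year); day of year = 59 + 26 = 85
2009-02-21: days before February = 31; day of year = 31 + 21 = 52
Rest of 2005: 365 - 85 = 280
Full years 2006 (365), 2007 (365), 2008 (366): 1096
Total = 280 + 1096 + 52 = 1428

1428 days


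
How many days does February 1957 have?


February 1957 (leap year: no)

28 days


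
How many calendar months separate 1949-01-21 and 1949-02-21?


From January 1949 to February 1949
0 years * 12 = 0 months, plus 1 month = 1

1 month


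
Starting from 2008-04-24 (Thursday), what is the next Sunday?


Current: Thursday
Target: Sunday
Days ahead: 3

Next Sunday: 2008-04-27


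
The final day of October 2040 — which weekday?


October 2040 has 31 days
Anchor: Jan 1, 2040. With p = 2040 - 1 = 2039: (p + p//4 - p//100 + p//400) mod 7 = (2039 + 509 - 20 + 5) mod 7 = 2533 mod 7 = 6 -> Sunday (Mon=0 ... Sun=6)
Days before October (Jan-Sep): 274; October 1 index = (6 + 274) mod 7 = 0 -> Monday
Last day offset: 31 - 1 = 30 days
Weekday index = (0 + 30) mod 7 = 2

Wednesday, October 31


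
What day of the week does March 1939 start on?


Target: March 1, 1939
Anchor: Jan 1, 1939. With p = 1939 - 1 = 1938: (p + p//4 - p//100 + p//400) mod 7 = (1938 + 484 - 19 + 4) mod 7 = 2407 mod 7 = 6 -> Sunday (Mon=0 ... Sun=6)
Days before March (Jan-Feb): 59 days
Weekday index = (6 + 59) mod 7 = 2

Wednesday


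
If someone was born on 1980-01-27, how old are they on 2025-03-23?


Birth: 1980-01-27
Reference: 2025-03-23
Year difference: 2025 - 1980 = 45

45 years old


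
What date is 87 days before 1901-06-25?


Start: 1901-06-25, subtract 87 days
Back 25 days from June 25 reaches May 31, 1901 -> 62 left
May 1901 has 31 days -> back to April 30, 1901 -> 31 left
April 1901 has 30 days -> back to March 31, 1901 -> 1 left
March 1901: 31 - 1 = 30 -> lands on March 30

Result: 1901-03-30


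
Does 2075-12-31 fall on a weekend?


Anchor: Jan 1, 2075. With p = 2075 - 1 = 2074: (p + p//4 - p//100 + p//400) mod 7 = (2074 + 518 - 20 + 5) mod 7 = 2577 mod 7 = 1 -> Tuesday (Mon=0 ... Sun=6)
Day of year: 365; offset = 364
Weekday index = (1 + 364) mod 7 = 1 -> Tuesday
Weekend days: Saturday, Sunday

No


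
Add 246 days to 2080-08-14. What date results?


Start: 2080-08-14, add 246 days
August 2080 has 31 days: 31 - 14 = 17 days to August 31 -> 229 left
September 2080 has 30 days -> 199 left
October 2080 has 31 days -> 168 left
November 2080 has 30 days -> 138 left
December 2080 has 31 days -> 107 left
January 2081 has 31 days -> 76 left
February 2081 has 28 days -> 48 left
March 2081 has 31 days -> 17 left
April 2081: 17 <= 30 -> lands on April 17

Result: 2081-04-17


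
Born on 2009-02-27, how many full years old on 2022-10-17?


Birth: 2009-02-27
Reference: 2022-10-17
Year difference: 2022 - 2009 = 13

13 years old


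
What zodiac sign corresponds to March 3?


Date: March 3
Conventional tropical zodiac dates: Pisces from February 19 onward; Aries starts March 21
March 3 falls within the Pisces range

Pisces


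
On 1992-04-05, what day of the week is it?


Date: April 5, 1992
Anchor: Jan 1, 1992. With p = 1992 - 1 = 1991: (p + p//4 - p//100 + p//400) mod 7 = (1991 + 497 - 19 + 4) mod 7 = 2473 mod 7 = 2 -> Wednesday (Mon=0 ... Sun=6)
Days before April (Jan-Mar): 91; offset = 91 + 5 - 1 = 95
Weekday index = (2 + 95) mod 7 = 6

Day of the week: Sunday


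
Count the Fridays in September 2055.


September 2055 has 30 days
Anchor: Jan 1, 2055. With p = 2055 - 1 = 2054: (p + p//4 - p//100 + p//400) mod 7 = (2054 + 513 - 20 + 5) mod 7 = 2552 mod 7 = 4 -> Friday (Mon=0 ... Sun=6)
Days before September (Jan-Aug): 243; September 1 index = (4 + 243) mod 7 = 2 -> Wednesday
First Friday is September 3
Fridays: 3, 10, 17, 24

4 Fridays


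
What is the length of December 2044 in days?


December 2044

31 days


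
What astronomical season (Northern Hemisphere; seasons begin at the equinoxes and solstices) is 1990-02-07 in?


Date: February 7
Astronomical Winter (approx.; exact equinox/solstice day varies by year): December 21 to March 19
February 7 falls within the Winter window

Winter


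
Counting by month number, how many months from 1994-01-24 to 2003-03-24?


From January 1994 to March 2003
9 years * 12 = 108 months, plus 2 months = 110

110 months


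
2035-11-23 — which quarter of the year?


Month: November (month 11)
Q1: Jan-Mar, Q2: Apr-Jun, Q3: Jul-Sep, Q4: Oct-Dec

Q4


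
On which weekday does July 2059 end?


July 2059 has 31 days
Anchor: Jan 1, 2059. With p = 2059 - 1 = 2058: (p + p//4 - p//100 + p//400) mod 7 = (2058 + 514 - 20 + 5) mod 7 = 2557 mod 7 = 2 -> Wednesday (Mon=0 ... Sun=6)
Days before July (Jan-Jun): 181; July 1 index = (2 + 181) mod 7 = 1 -> Tuesday
Last day offset: 31 - 1 = 30 days
Weekday index = (1 + 30) mod 7 = 3

Thursday, July 31


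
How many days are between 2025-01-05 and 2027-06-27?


From 2025-01-05 to 2027-06-27
2025-01-05: day of year = 5
2027-06-27: days before June = 31 + 28 + 31 + 30 + 31 = 151 (2027 is not a leap year); day of year = 151 + 27 = 178
Rest of 2025: 365 - 5 = 360
Full years 2026 (365): 365
Total = 360 + 365 + 178 = 903

903 days


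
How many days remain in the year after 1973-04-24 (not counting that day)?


Day of year: 114 of 365
Remaining = 365 - 114

251 days


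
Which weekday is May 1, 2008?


Target: May 1, 2008
Anchor: Jan 1, 2008. With p = 2008 - 1 = 2007: (p + p//4 - p//100 + p//400) mod 7 = (2007 + 501 - 20 + 5) mod 7 = 2493 mod 7 = 1 -> Tuesday (Mon=0 ... Sun=6)
Days before May (Jan-Apr): 121 days
Weekday index = (1 + 121) mod 7 = 3

Thursday


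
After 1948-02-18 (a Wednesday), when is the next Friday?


Current: Wednesday
Target: Friday
Days ahead: 2

Next Friday: 1948-02-20


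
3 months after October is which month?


October is month 10
10 + 3 = 13; wrap: 13 - 12 = 1

January


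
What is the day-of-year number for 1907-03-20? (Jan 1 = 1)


Date: March 20, 1907
Days in months 1 through 2: 59
Plus 20 days in March

Day of year: 79


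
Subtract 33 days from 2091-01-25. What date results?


Start: 2091-01-25, subtract 33 days
Back 25 days from January 25 reaches December 31, 2090 -> 8 left
December 2090: 31 - 8 = 23 -> lands on December 23

Result: 2090-12-23


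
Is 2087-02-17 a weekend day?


Anchor: Jan 1, 2087. With p = 2087 - 1 = 2086: (p + p//4 - p//100 + p//400) mod 7 = (2086 + 521 - 20 + 5) mod 7 = 2592 mod 7 = 2 -> Wednesday (Mon=0 ... Sun=6)
Day of year: 48; offset = 47
Weekday index = (2 + 47) mod 7 = 0 -> Monday
Weekend days: Saturday, Sunday

No


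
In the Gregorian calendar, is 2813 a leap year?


Gregorian leap year rule: divisible by 4, but not by 100, unless also by 400.
2813 is not divisible by 4 -> not a leap year

No


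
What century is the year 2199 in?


Century = (year - 1) // 100 + 1
= (2199 - 1) // 100 + 1
= 2198 // 100 + 1
= 21 + 1

22nd century


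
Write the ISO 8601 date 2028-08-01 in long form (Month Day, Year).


ISO 2028-08-01 parses as year=2028, month=08, day=01
Month 8 -> August

August 1, 2028


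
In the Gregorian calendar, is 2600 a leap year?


Gregorian leap year rule: divisible by 4, but not by 100, unless also by 400.
2600 is divisible by 100 but not 400 -> not a leap year

No


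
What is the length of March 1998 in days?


March 1998

31 days


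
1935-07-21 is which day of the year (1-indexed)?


Date: July 21, 1935
Days in months 1 through 6: 181
Plus 21 days in July

Day of year: 202


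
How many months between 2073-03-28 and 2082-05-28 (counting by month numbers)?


From March 2073 to May 2082
9 years * 12 = 108 months, plus 2 months = 110

110 months


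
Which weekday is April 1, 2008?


Target: April 1, 2008
Anchor: Jan 1, 2008. With p = 2008 - 1 = 2007: (p + p//4 - p//100 + p//400) mod 7 = (2007 + 501 - 20 + 5) mod 7 = 2493 mod 7 = 1 -> Tuesday (Mon=0 ... Sun=6)
Days before April (Jan-Mar): 91 days
Weekday index = (1 + 91) mod 7 = 1

Tuesday


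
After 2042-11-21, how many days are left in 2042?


Day of year: 325 of 365
Remaining = 365 - 325

40 days


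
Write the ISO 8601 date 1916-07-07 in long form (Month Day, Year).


ISO 1916-07-07 parses as year=1916, month=07, day=07
Month 7 -> July

July 7, 1916


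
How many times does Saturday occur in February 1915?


February 1915 has 28 days
Anchor: Jan 1, 1915. With p = 1915 - 1 = 1914: (p + p//4 - p//100 + p//400) mod 7 = (1914 + 478 - 19 + 4) mod 7 = 2377 mod 7 = 4 -> Friday (Mon=0 ... Sun=6)
Days before February (Jan): 31; February 1 index = (4 + 31) mod 7 = 0 -> Monday
First Saturday is February 6
Saturdays: 6, 13, 20, 27

4 Saturdays


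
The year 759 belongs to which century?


Century = (year - 1) // 100 + 1
= (759 - 1) // 100 + 1
= 758 // 100 + 1
= 7 + 1

8th century


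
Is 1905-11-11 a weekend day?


Anchor: Jan 1, 1905. With p = 1905 - 1 = 1904: (p + p//4 - p//100 + p//400) mod 7 = (1904 + 476 - 19 + 4) mod 7 = 2365 mod 7 = 6 -> Sunday (Mon=0 ... Sun=6)
Day of year: 315; offset = 314
Weekday index = (6 + 314) mod 7 = 5 -> Saturday
Weekend days: Saturday, Sunday

Yes


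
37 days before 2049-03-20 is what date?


Start: 2049-03-20, subtract 37 days
Back 20 days from March 20 reaches February 28, 2049 -> 17 left
February 2049: 28 - 17 = 11 -> lands on February 11

Result: 2049-02-11


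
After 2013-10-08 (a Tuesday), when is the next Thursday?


Current: Tuesday
Target: Thursday
Days ahead: 2

Next Thursday: 2013-10-10


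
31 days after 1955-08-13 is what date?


Start: 1955-08-13, add 31 days
August 1955 has 31 days: 31 - 13 = 18 days to August 31 -> 13 left
September 1955: 13 <= 30 -> lands on September 13

Result: 1955-09-13


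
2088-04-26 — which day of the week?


Date: April 26, 2088
Anchor: Jan 1, 2088. With p = 2088 - 1 = 2087: (p + p//4 - p//100 + p//400) mod 7 = (2087 + 521 - 20 + 5) mod 7 = 2593 mod 7 = 3 -> Thursday (Mon=0 ... Sun=6)
Days before April (Jan-Mar): 91; offset = 91 + 26 - 1 = 116
Weekday index = (3 + 116) mod 7 = 0

Day of the week: Monday


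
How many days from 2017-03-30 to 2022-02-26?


From 2017-03-30 to 2022-02-26
2017-03-30: days before March = 31 + 28 = 59 (2017 is not a leap year); day of year = 59 + 30 = 89
2022-02-26: days before February = 31; day of year = 31 + 26 = 57
Rest of 2017: 365 - 89 = 276
Full years 2018 (365), 2019 (365), 2020 (366), 2021 (365): 1461
Total = 276 + 1461 + 57 = 1794

1794 days


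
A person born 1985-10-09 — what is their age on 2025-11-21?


Birth: 1985-10-09
Reference: 2025-11-21
Year difference: 2025 - 1985 = 40

40 years old


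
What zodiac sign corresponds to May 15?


Date: May 15
Conventional tropical zodiac dates: Taurus from April 20 onward; Gemini starts May 21
May 15 falls within the Taurus range

Taurus


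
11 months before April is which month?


April is month 4
4 - 11 = -7; wrap: -7 + 12 = 5

May


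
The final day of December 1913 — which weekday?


December 1913 has 31 days
Anchor: Jan 1, 1913. With p = 1913 - 1 = 1912: (p + p//4 - p//100 + p//400) mod 7 = (1912 + 478 - 19 + 4) mod 7 = 2375 mod 7 = 2 -> Wednesday (Mon=0 ... Sun=6)
Days before December (Jan-Nov): 334; December 1 index = (2 + 334) mod 7 = 0 -> Monday
Last day offset: 31 - 1 = 30 days
Weekday index = (0 + 30) mod 7 = 2

Wednesday, December 31


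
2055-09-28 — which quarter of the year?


Month: September (month 9)
Q1: Jan-Mar, Q2: Apr-Jun, Q3: Jul-Sep, Q4: Oct-Dec

Q3


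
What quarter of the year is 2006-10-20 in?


Month: October (month 10)
Q1: Jan-Mar, Q2: Apr-Jun, Q3: Jul-Sep, Q4: Oct-Dec

Q4


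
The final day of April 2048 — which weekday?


April 2048 has 30 days
Anchor: Jan 1, 2048. With p = 2048 - 1 = 2047: (p + p//4 - p//100 + p//400) mod 7 = (2047 + 511 - 20 + 5) mod 7 = 2543 mod 7 = 2 -> Wednesday (Mon=0 ... Sun=6)
Days before April (Jan-Mar): 91; April 1 index = (2 + 91) mod 7 = 2 -> Wednesday
Last day offset: 30 - 1 = 29 days
Weekday index = (2 + 29) mod 7 = 3

Thursday, April 30


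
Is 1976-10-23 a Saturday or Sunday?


Anchor: Jan 1, 1976. With p = 1976 - 1 = 1975: (p + p//4 - p//100 + p//400) mod 7 = (1975 + 493 - 19 + 4) mod 7 = 2453 mod 7 = 3 -> Thursday (Mon=0 ... Sun=6)
Day of year: 297; offset = 296
Weekday index = (3 + 296) mod 7 = 5 -> Saturday
Weekend days: Saturday, Sunday

Yes


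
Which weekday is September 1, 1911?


Target: September 1, 1911
Anchor: Jan 1, 1911. With p = 1911 - 1 = 1910: (p + p//4 - p//100 + p//400) mod 7 = (1910 + 477 - 19 + 4) mod 7 = 2372 mod 7 = 6 -> Sunday (Mon=0 ... Sun=6)
Days before September (Jan-Aug): 243 days
Weekday index = (6 + 243) mod 7 = 4

Friday


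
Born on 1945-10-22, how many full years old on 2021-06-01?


Birth: 1945-10-22
Reference: 2021-06-01
Year difference: 2021 - 1945 = 76
Birthday not yet reached in 2021, subtract 1

75 years old


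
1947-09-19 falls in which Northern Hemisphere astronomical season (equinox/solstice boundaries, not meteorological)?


Date: September 19
Astronomical Summer (approx.; exact equinox/solstice day varies by year): June 21 to September 21
September 19 falls within the Summer window

Summer


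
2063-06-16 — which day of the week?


Date: June 16, 2063
Anchor: Jan 1, 2063. With p = 2063 - 1 = 2062: (p + p//4 - p//100 + p//400) mod 7 = (2062 + 515 - 20 + 5) mod 7 = 2562 mod 7 = 0 -> Monday (Mon=0 ... Sun=6)
Days before June (Jan-May): 151; offset = 151 + 16 - 1 = 166
Weekday index = (0 + 166) mod 7 = 5

Day of the week: Saturday


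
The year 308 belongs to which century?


Century = (year - 1) // 100 + 1
= (308 - 1) // 100 + 1
= 307 // 100 + 1
= 3 + 1

4th century


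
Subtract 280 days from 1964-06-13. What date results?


Start: 1964-06-13, subtract 280 days
Back 13 days from June 13 reaches May 31, 1964 -> 267 left
May 1964 has 31 days -> back to April 30, 1964 -> 236 left
April 1964 has 30 days -> back to March 31, 1964 -> 206 left
March 1964 has 31 days -> back to February 29, 1964 -> 175 left
February 1964 has 29 days -> back to January 31, 1964 -> 146 left
January 1964 has 31 days -> back to December 31, 1963 -> 115 left
December 1963 has 31 days -> back to November 30, 1963 -> 84 left
November 1963 has 30 days -> back to October 31, 1963 -> 54 left
October 1963 has 31 days -> back to September 30, 1963 -> 23 left
September 1963: 30 - 23 = 7 -> lands on September 7

Result: 1963-09-07


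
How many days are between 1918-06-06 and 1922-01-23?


From 1918-06-06 to 1922-01-23
1918-06-06: days before June = 31 + 28 + 31 + 30 + 31 = 151 (1918 is not a leap year); day of year = 151 + 6 = 157
1922-01-23: day of year = 23
Rest of 1918: 365 - 157 = 208
Full years 1919 (365), 1920 (366), 1921 (365): 1096
Total = 208 + 1096 + 23 = 1327

1327 days


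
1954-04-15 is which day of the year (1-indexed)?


Date: April 15, 1954
Days in months 1 through 3: 90
Plus 15 days in April

Day of year: 105


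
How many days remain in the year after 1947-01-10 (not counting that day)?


Day of year: 10 of 365
Remaining = 365 - 10

355 days


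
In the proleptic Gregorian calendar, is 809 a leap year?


Gregorian leap year rule: divisible by 4, but not by 100, unless also by 400.
809 is not divisible by 4 -> not a leap year

No


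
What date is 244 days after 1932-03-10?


Start: 1932-03-10, add 244 days
March 1932 has 31 days: 31 - 10 = 21 days to March 31 -> 223 left
April 1932 has 30 days -> 193 left
May 1932 has 31 days -> 162 left
June 1932 has 30 days -> 132 left
July 1932 has 31 days -> 101 left
August 1932 has 31 days -> 70 left
September 1932 has 30 days -> 40 left
October 1932 has 31 days -> 9 left
November 1932: 9 <= 30 -> lands on November 9

Result: 1932-11-09


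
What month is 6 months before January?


January is month 1
1 - 6 = -5; wrap: -5 + 12 = 7

July


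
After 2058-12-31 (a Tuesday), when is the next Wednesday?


Current: Tuesday
Target: Wednesday
Days ahead: 1

Next Wednesday: 2059-01-01


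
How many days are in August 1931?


August 1931

31 days


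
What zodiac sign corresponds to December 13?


Date: December 13
Conventional tropical zodiac dates: Sagittarius from November 22 onward; Capricorn starts December 22
December 13 falls within the Sagittarius range

Sagittarius


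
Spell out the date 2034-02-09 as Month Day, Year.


ISO 2034-02-09 parses as year=2034, month=02, day=09
Month 2 -> February

February 9, 2034


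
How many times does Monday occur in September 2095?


September 2095 has 30 days
Anchor: Jan 1, 2095. With p = 2095 - 1 = 2094: (p + p//4 - p//100 + p//400) mod 7 = (2094 + 523 - 20 + 5) mod 7 = 2602 mod 7 = 5 -> Saturday (Mon=0 ... Sun=6)
Days before September (Jan-Aug): 243; September 1 index = (5 + 243) mod 7 = 3 -> Thursday
First Monday is September 5
Mondays: 5, 12, 19, 26

4 Mondays


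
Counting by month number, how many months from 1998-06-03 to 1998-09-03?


From June 1998 to September 1998
0 years * 12 = 0 months, plus 3 months = 3

3 months


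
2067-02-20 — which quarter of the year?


Month: February (month 2)
Q1: Jan-Mar, Q2: Apr-Jun, Q3: Jul-Sep, Q4: Oct-Dec

Q1


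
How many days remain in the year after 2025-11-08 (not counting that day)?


Day of year: 312 of 365
Remaining = 365 - 312

53 days


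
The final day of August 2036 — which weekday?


August 2036 has 31 days
Anchor: Jan 1, 2036. With p = 2036 - 1 = 2035: (p + p//4 - p//100 + p//400) mod 7 = (2035 + 508 - 20 + 5) mod 7 = 2528 mod 7 = 1 -> Tuesday (Mon=0 ... Sun=6)
Days before August (Jan-Jul): 213; August 1 index = (1 + 213) mod 7 = 4 -> Friday
Last day offset: 31 - 1 = 30 days
Weekday index = (4 + 30) mod 7 = 6

Sunday, August 31


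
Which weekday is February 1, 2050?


Target: February 1, 2050
Anchor: Jan 1, 2050. With p = 2050 - 1 = 2049: (p + p//4 - p//100 + p//400) mod 7 = (2049 + 512 - 20 + 5) mod 7 = 2546 mod 7 = 5 -> Saturday (Mon=0 ... Sun=6)
Days before February (Jan): 31 days
Weekday index = (5 + 31) mod 7 = 1

Tuesday


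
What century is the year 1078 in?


Century = (year - 1) // 100 + 1
= (1078 - 1) // 100 + 1
= 1077 // 100 + 1
= 10 + 1

11th century


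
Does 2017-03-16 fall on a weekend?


Anchor: Jan 1, 2017. With p = 2017 - 1 = 2016: (p + p//4 - p//100 + p//400) mod 7 = (2016 + 504 - 20 + 5) mod 7 = 2505 mod 7 = 6 -> Sunday (Mon=0 ... Sun=6)
Day of year: 75; offset = 74
Weekday index = (6 + 74) mod 7 = 3 -> Thursday
Weekend days: Saturday, Sunday

No


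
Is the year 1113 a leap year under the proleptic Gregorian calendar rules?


Gregorian leap year rule: divisible by 4, but not by 100, unless also by 400.
1113 is not divisible by 4 -> not a leap year

No


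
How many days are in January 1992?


January 1992

31 days


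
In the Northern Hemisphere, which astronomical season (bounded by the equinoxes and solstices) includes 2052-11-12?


Date: November 12
Astronomical Autumn (approx.; exact equinox/solstice day varies by year): September 22 to December 20
November 12 falls within the Autumn window

Autumn


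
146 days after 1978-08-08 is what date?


Start: 1978-08-08, add 146 days
August 1978 has 31 days: 31 - 8 = 23 days to August 31 -> 123 left
September 1978 has 30 days -> 93 left
October 1978 has 31 days -> 62 left
November 1978 has 30 days -> 32 left
December 1978 has 31 days -> 1 left
January 1979: 1 <= 31 -> lands on January 1

Result: 1979-01-01


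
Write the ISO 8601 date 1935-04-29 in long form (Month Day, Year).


ISO 1935-04-29 parses as year=1935, month=04, day=29
Month 4 -> April

April 29, 1935


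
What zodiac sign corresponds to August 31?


Date: August 31
Conventional tropical zodiac dates: Virgo from August 23 onward; Libra starts September 23
August 31 falls within the Virgo range

Virgo


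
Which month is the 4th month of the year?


Month 4 of 12

April


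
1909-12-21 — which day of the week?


Date: December 21, 1909
Anchor: Jan 1, 1909. With p = 1909 - 1 = 1908: (p + p//4 - p//100 + p//400) mod 7 = (1908 + 477 - 19 + 4) mod 7 = 2370 mod 7 = 4 -> Friday (Mon=0 ... Sun=6)
Days before December (Jan-Nov): 334; offset = 334 + 21 - 1 = 354
Weekday index = (4 + 354) mod 7 = 1

Day of the week: Tuesday


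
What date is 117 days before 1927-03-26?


Start: 1927-03-26, subtract 117 days
Back 26 days from March 26 reaches February 28, 1927 -> 91 left
February 1927 has 28 days -> back to January 31, 1927 -> 63 left
January 1927 has 31 days -> back to December 31, 1926 -> 32 left
December 1926 has 31 days -> back to November 30, 1926 -> 1 left
November 1926: 30 - 1 = 29 -> lands on November 29

Result: 1926-11-29


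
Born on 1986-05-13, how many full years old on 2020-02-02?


Birth: 1986-05-13
Reference: 2020-02-02
Year difference: 2020 - 1986 = 34
Birthday not yet reached in 2020, subtract 1

33 years old


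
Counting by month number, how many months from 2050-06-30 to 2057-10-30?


From June 2050 to October 2057
7 years * 12 = 84 months, plus 4 months = 88

88 months


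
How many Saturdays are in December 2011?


December 2011 has 31 days
Anchor: Jan 1, 2011. With p = 2011 - 1 = 2010: (p + p//4 - p//100 + p//400) mod 7 = (2010 + 502 - 20 + 5) mod 7 = 2497 mod 7 = 5 -> Saturday (Mon=0 ... Sun=6)
Days before December (Jan-Nov): 334; December 1 index = (5 + 334) mod 7 = 3 -> Thursday
First Saturday is December 3
Saturdays: 3, 10, 17, 24, 31

5 Saturdays


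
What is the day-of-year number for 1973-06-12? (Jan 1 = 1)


Date: June 12, 1973
Days in months 1 through 5: 151
Plus 12 days in June

Day of year: 163


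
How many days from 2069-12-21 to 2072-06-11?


From 2069-12-21 to 2072-06-11
2069-12-21: days before December = 31 + 28 + 31 + 30 + 31 + 30 + 31 + 31 + 30 + 31 + 30 = 334 (2069 is not a leap year); day of year = 334 + 21 = 355
2072-06-11: days before June = 31 + 29 + 31 + 30 + 31 = 152 (2072 is a leap year); day of year = 152 + 11 = 163
Rest of 2069: 365 - 355 = 10
Full years 2070 (365), 2071 (365): 730
Total = 10 + 730 + 163 = 903

903 days


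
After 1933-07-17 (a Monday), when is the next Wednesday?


Current: Monday
Target: Wednesday
Days ahead: 2

Next Wednesday: 1933-07-19


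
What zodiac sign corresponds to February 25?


Date: February 25
Conventional tropical zodiac dates: Pisces from February 19 onward; Aries starts March 21
February 25 falls within the Pisces range

Pisces


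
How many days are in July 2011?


July 2011

31 days


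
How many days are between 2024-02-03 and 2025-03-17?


From 2024-02-03 to 2025-03-17
2024-02-03: days before February = 31; day of year = 31 + 3 = 34
2025-03-17: days before March = 31 + 28 = 59 (2025 is not a leap year); day of year = 59 + 17 = 76
Rest of 2024: 366 - 34 = 332
Total = 332 + 76 = 408

408 days


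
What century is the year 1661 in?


Century = (year - 1) // 100 + 1
= (1661 - 1) // 100 + 1
= 1660 // 100 + 1
= 16 + 1

17th century


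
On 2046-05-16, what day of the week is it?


Date: May 16, 2046
Anchor: Jan 1, 2046. With p = 2046 - 1 = 2045: (p + p//4 - p//100 + p//400) mod 7 = (2045 + 511 - 20 + 5) mod 7 = 2541 mod 7 = 0 -> Monday (Mon=0 ... Sun=6)
Days before May (Jan-Apr): 120; offset = 120 + 16 - 1 = 135
Weekday index = (0 + 135) mod 7 = 2

Day of the week: Wednesday


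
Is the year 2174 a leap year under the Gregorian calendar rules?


Gregorian leap year rule: divisible by 4, but not by 100, unless also by 400.
2174 is not divisible by 4 -> not a leap year

No


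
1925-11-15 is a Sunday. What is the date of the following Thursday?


Current: Sunday
Target: Thursday
Days ahead: 4

Next Thursday: 1925-11-19


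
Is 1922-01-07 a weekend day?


Anchor: Jan 1, 1922. With p = 1922 - 1 = 1921: (p + p//4 - p//100 + p//400) mod 7 = (1921 + 480 - 19 + 4) mod 7 = 2386 mod 7 = 6 -> Sunday (Mon=0 ... Sun=6)
Day of year: 7; offset = 6
Weekday index = (6 + 6) mod 7 = 5 -> Saturday
Weekend days: Saturday, Sunday

Yes


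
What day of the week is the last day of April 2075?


April 2075 has 30 days
Anchor: Jan 1, 2075. With p = 2075 - 1 = 2074: (p + p//4 - p//100 + p//400) mod 7 = (2074 + 518 - 20 + 5) mod 7 = 2577 mod 7 = 1 -> Tuesday (Mon=0 ... Sun=6)
Days before April (Jan-Mar): 90; April 1 index = (1 + 90) mod 7 = 0 -> Monday
Last day offset: 30 - 1 = 29 days
Weekday index = (0 + 29) mod 7 = 1

Tuesday, April 30


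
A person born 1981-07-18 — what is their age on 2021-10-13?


Birth: 1981-07-18
Reference: 2021-10-13
Year difference: 2021 - 1981 = 40

40 years old


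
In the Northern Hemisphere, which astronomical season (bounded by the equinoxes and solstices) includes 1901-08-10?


Date: August 10
Astronomical Summer (approx.; exact equinox/solstice day varies by year): June 21 to September 21
August 10 falls within the Summer window

Summer


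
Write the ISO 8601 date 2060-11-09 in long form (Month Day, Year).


ISO 2060-11-09 parses as year=2060, month=11, day=09
Month 11 -> November

November 9, 2060


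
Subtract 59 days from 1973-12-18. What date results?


Start: 1973-12-18, subtract 59 days
Back 18 days from December 18 reaches November 30, 1973 -> 41 left
November 1973 has 30 days -> back to October 31, 1973 -> 11 left
October 1973: 31 - 11 = 20 -> lands on October 20

Result: 1973-10-20


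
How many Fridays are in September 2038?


September 2038 has 30 days
Anchor: Jan 1, 2038. With p = 2038 - 1 = 2037: (p + p//4 - p//100 + p//400) mod 7 = (2037 + 509 - 20 + 5) mod 7 = 2531 mod 7 = 4 -> Friday (Mon=0 ... Sun=6)
Days before September (Jan-Aug): 243; September 1 index = (4 + 243) mod 7 = 2 -> Wednesday
First Friday is September 3
Fridays: 3, 10, 17, 24

4 Fridays


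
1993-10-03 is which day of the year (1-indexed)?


Date: October 3, 1993
Days in months 1 through 9: 273
Plus 3 days in October

Day of year: 276


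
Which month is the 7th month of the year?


Month 7 of 12

July


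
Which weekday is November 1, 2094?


Target: November 1, 2094
Anchor: Jan 1, 2094. With p = 2094 - 1 = 2093: (p + p//4 - p//100 + p//400) mod 7 = (2093 + 523 - 20 + 5) mod 7 = 2601 mod 7 = 4 -> Friday (Mon=0 ... Sun=6)
Days before November (Jan-Oct): 304 days
Weekday index = (4 + 304) mod 7 = 0

Monday


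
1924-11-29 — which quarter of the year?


Month: November (month 11)
Q1: Jan-Mar, Q2: Apr-Jun, Q3: Jul-Sep, Q4: Oct-Dec

Q4


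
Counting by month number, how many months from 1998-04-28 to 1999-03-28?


From April 1998 to March 1999
1 year * 12 = 12 months, minus 1 month = 11

11 months


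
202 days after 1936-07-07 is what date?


Start: 1936-07-07, add 202 days
July 1936 has 31 days: 31 - 7 = 24 days to July 31 -> 178 left
August 1936 has 31 days -> 147 left
September 1936 has 30 days -> 117 left
October 1936 has 31 days -> 86 left
November 1936 has 30 days -> 56 left
December 1936 has 31 days -> 25 left
January 1937: 25 <= 31 -> lands on January 25

Result: 1937-01-25


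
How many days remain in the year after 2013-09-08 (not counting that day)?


Day of year: 251 of 365
Remaining = 365 - 251

114 days


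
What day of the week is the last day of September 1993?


September 1993 has 30 days
Anchor: Jan 1, 1993. With p = 1993 - 1 = 1992: (p + p//4 - p//100 + p//400) mod 7 = (1992 + 498 - 19 + 4) mod 7 = 2475 mod 7 = 4 -> Friday (Mon=0 ... Sun=6)
Days before September (Jan-Aug): 243; September 1 index = (4 + 243) mod 7 = 2 -> Wednesday
Last day offset: 30 - 1 = 29 days
Weekday index = (2 + 29) mod 7 = 3

Thursday, September 30


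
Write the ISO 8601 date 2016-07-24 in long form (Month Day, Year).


ISO 2016-07-24 parses as year=2016, month=07, day=24
Month 7 -> July

July 24, 2016


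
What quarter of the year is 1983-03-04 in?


Month: March (month 3)
Q1: Jan-Mar, Q2: Apr-Jun, Q3: Jul-Sep, Q4: Oct-Dec

Q1


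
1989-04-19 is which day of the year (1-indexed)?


Date: April 19, 1989
Days in months 1 through 3: 90
Plus 19 days in April

Day of year: 109


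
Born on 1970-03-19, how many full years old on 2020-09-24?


Birth: 1970-03-19
Reference: 2020-09-24
Year difference: 2020 - 1970 = 50

50 years old


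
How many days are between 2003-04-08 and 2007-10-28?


From 2003-04-08 to 2007-10-28
2003-04-08: days before April = 31 + 28 + 31 = 90 (2003 is not a leap year); day of year = 90 + 8 = 98
2007-10-28: days before October = 31 + 28 + 31 + 30 + 31 + 30 + 31 + 31 + 30 = 273 (2007 is not a leap year); day of year = 273 + 28 = 301
Rest of 2003: 365 - 98 = 267
Full years 2004 (366), 2005 (365), 2006 (365): 1096
Total = 267 + 1096 + 301 = 1664

1664 days


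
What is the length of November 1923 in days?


November 1923

30 days


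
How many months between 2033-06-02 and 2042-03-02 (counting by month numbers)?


From June 2033 to March 2042
9 years * 12 = 108 months, minus 3 months = 105

105 months


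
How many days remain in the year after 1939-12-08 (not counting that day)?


Day of year: 342 of 365
Remaining = 365 - 342

23 days


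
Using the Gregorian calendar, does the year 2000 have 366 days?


Gregorian leap year rule: divisible by 4, but not by 100, unless also by 400.
2000 is divisible by 400 -> leap year

Yes


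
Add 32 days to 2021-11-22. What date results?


Start: 2021-11-22, add 32 days
November 2021 has 30 days: 30 - 22 = 8 days to November 30 -> 24 left
December 2021: 24 <= 31 -> lands on December 24

Result: 2021-12-24


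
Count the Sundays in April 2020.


April 2020 has 30 days
Anchor: Jan 1, 2020. With p = 2020 - 1 = 2019: (p + p//4 - p//100 + p//400) mod 7 = (2019 + 504 - 20 + 5) mod 7 = 2508 mod 7 = 2 -> Wednesday (Mon=0 ... Sun=6)
Days before April (Jan-Mar): 91; April 1 index = (2 + 91) mod 7 = 2 -> Wednesday
First Sunday is April 5
Sundays: 5, 12, 19, 26

4 Sundays


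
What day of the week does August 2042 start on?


Target: August 1, 2042
Anchor: Jan 1, 2042. With p = 2042 - 1 = 2041: (p + p//4 - p//100 + p//400) mod 7 = (2041 + 510 - 20 + 5) mod 7 = 2536 mod 7 = 2 -> Wednesday (Mon=0 ... Sun=6)
Days before August (Jan-Jul): 212 days
Weekday index = (2 + 212) mod 7 = 4

Friday


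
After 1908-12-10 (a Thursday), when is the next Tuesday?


Current: Thursday
Target: Tuesday
Days ahead: 5

Next Tuesday: 1908-12-15


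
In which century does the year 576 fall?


Century = (year - 1) // 100 + 1
= (576 - 1) // 100 + 1
= 575 // 100 + 1
= 5 + 1

6th century


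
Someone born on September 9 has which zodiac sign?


Date: September 9
Conventional tropical zodiac dates: Virgo from August 23 onward; Libra starts September 23
September 9 falls within the Virgo range

Virgo


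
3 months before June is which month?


June is month 6
6 - 3 = 3

March


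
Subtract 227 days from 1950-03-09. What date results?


Start: 1950-03-09, subtract 227 days
Back 9 days from March 9 reaches February 28, 1950 -> 218 left
February 1950 has 28 days -> back to January 31, 1950 -> 190 left
January 1950 has 31 days -> back to December 31, 1949 -> 159 left
December 1949 has 31 days -> back to November 30, 1949 -> 128 left
November 1949 has 30 days -> back to October 31, 1949 -> 98 left
October 1949 has 31 days -> back to September 30, 1949 -> 67 left
September 1949 has 30 days -> back to August 31, 1949 -> 37 left
August 1949 has 31 days -> back to July 31, 1949 -> 6 left
July 1949: 31 - 6 = 25 -> lands on July 25

Result: 1949-07-25


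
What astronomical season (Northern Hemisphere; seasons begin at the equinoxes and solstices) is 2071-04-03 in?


Date: April 3
Astronomical Spring (approx.; exact equinox/solstice day varies by year): March 20 to June 20
April 3 falls within the Spring window

Spring


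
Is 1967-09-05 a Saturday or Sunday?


Anchor: Jan 1, 1967. With p = 1967 - 1 = 1966: (p + p//4 - p//100 + p//400) mod 7 = (1966 + 491 - 19 + 4) mod 7 = 2442 mod 7 = 6 -> Sunday (Mon=0 ... Sun=6)
Day of year: 248; offset = 247
Weekday index = (6 + 247) mod 7 = 1 -> Tuesday
Weekend days: Saturday, Sunday

No


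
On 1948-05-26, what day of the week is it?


Date: May 26, 1948
Anchor: Jan 1, 1948. With p = 1948 - 1 = 1947: (p + p//4 - p//100 + p//400) mod 7 = (1947 + 486 - 19 + 4) mod 7 = 2418 mod 7 = 3 -> Thursday (Mon=0 ... Sun=6)
Days before May (Jan-Apr): 121; offset = 121 + 26 - 1 = 146
Weekday index = (3 + 146) mod 7 = 2

Day of the week: Wednesday


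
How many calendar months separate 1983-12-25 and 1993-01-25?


From December 1983 to January 1993
10 years * 12 = 120 months, minus 11 months = 109

109 months


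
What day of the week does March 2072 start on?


Target: March 1, 2072
Anchor: Jan 1, 2072. With p = 2072 - 1 = 2071: (p + p//4 - p//100 + p//400) mod 7 = (2071 + 517 - 20 + 5) mod 7 = 2573 mod 7 = 4 -> Friday (Mon=0 ... Sun=6)
Days before March (Jan-Feb): 60 days
Weekday index = (4 + 60) mod 7 = 1

Tuesday


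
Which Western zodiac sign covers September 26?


Date: September 26
Conventional tropical zodiac dates: Libra from September 23 onward; Scorpio starts October 23
September 26 falls within the Libra range

Libra
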